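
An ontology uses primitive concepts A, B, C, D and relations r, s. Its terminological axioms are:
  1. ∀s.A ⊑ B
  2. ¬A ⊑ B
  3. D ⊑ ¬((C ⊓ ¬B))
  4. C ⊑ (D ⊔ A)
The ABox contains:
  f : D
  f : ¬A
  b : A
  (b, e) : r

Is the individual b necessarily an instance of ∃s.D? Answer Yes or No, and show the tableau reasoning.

No

1. b : ∃s.D?  L(b) = {A} ∪ {∀s.¬D}
   open: L(b) ⊇ {A, ¬C, ¬D, ∀s.¬D, ∃s.¬A} (+ ∃-successors) — b ∉ ∃s.D possible
2. Hence b : ∃s.D: not entailed.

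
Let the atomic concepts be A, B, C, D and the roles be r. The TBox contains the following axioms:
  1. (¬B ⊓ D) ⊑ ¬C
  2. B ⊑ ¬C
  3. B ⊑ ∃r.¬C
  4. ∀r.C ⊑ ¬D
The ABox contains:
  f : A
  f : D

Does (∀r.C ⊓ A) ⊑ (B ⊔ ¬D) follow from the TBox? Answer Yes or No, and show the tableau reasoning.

1. (∀r.C ⊓ A) ⊑ (B ⊔ ¬D)  ⇔  ((∀r.C ⊓ A) ⊓ (¬B ⊓ D)) unsat w.r.t. T
   all branches close; clash {D, ¬D} at x₀
2. Hence (∀r.C ⊓ A) ⊑ (B ⊔ ¬D): entailed.

Yes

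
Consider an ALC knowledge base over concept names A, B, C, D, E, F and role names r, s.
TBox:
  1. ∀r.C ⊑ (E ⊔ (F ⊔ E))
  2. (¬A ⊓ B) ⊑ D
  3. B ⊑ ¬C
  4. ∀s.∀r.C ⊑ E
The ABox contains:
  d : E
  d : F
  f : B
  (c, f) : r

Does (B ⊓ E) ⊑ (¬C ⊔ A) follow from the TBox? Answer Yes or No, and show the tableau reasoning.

1. (B ⊓ E) ⊑ (¬C ⊔ A)  ⇔  ((B ⊓ E) ⊓ (C ⊓ ¬A)) unsat w.r.t. T
   all branches close; clash {C, ¬C} at x₀
2. Hence (B ⊓ E) ⊑ (¬C ⊔ A): entailed.

Yes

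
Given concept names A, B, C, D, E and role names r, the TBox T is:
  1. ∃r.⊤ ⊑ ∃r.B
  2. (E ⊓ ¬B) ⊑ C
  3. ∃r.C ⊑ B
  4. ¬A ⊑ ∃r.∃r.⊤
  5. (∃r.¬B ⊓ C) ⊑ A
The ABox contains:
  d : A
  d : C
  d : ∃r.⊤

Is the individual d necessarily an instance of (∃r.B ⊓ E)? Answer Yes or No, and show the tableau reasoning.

No

1. d : (∃r.B ⊓ E)?  L(d) = {A, C, ∃r.⊤} ∪ {(∀r.¬B ⊔ ¬E)}
   apply at d: ∃r.⊤⊑∃r.B
   open: L(d) ⊇ {A, C, ¬E, ∀r.¬C, ∃r.B, …} (+ ∃-successors) — d ∉ (∃r.B ⊓ E) possible
2. Hence d : (∃r.B ⊓ E): not entailed.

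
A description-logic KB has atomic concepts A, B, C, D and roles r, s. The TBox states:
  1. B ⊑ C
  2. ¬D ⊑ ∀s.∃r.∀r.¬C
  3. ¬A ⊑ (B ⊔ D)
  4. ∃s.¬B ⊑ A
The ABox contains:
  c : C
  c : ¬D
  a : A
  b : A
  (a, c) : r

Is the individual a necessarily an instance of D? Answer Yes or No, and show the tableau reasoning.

1. a : D?  L(a) = {A} ∪ {¬D}
   apply at a: ¬D⊑∀s.∃r.∀r.¬C
   open: L(a) ⊇ {A, ¬B, ¬D, ∀s.∃r.∀r.¬C} — a ∉ D possible
2. Hence a : D: not entailed.

No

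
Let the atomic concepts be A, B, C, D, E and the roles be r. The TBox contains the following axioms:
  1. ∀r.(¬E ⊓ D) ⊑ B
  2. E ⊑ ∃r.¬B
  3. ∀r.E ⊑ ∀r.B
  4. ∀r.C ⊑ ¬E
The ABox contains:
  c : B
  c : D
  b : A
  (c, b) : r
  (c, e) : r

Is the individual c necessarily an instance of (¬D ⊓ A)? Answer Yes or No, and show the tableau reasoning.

1. c : (¬D ⊓ A)?  L(c) = {B, D} ∪ {(D ⊔ ¬A)}
   open: L(c) ⊇ {B, D, ¬E, ∃r.¬E} (+ ∃-successors) — c ∉ (¬D ⊓ A) possible
2. Hence c : (¬D ⊓ A): not entailed.

No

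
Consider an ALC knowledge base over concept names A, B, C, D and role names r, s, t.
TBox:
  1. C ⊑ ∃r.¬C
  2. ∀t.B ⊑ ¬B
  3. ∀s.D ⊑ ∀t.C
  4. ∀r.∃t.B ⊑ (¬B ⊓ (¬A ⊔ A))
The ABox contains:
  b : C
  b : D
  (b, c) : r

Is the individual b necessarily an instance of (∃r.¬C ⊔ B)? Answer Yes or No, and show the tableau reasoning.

1. b : (∃r.¬C ⊔ B)?  L(b) = {C, D} ∪ {(∀r.C ⊓ ¬B)}
   clash {C, ¬C} at an ∃-successor — b ∈ (∃r.¬C ⊔ B)
2. Hence b : (∃r.¬C ⊔ B): entailed.

Yes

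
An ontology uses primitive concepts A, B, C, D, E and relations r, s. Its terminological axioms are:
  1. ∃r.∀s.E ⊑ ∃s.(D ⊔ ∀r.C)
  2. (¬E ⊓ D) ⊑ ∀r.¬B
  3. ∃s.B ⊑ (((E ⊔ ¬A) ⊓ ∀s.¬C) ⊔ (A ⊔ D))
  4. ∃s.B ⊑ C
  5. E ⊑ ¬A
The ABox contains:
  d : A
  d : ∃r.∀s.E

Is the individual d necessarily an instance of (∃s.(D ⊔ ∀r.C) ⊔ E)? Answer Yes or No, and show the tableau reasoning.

1. d : (∃s.(D ⊔ ∀r.C) ⊔ E)?  L(d) = {A, ∃r.∀s.E} ∪ {(∀s.(¬D ⊓ ∃r.¬C) ⊓ ¬E)}
   clash {D, ¬D} at an ∃-successor — d ∈ (∃s.(D ⊔ ∀r.C) ⊔ E)
2. Hence d : (∃s.(D ⊔ ∀r.C) ⊔ E): entailed.

Yes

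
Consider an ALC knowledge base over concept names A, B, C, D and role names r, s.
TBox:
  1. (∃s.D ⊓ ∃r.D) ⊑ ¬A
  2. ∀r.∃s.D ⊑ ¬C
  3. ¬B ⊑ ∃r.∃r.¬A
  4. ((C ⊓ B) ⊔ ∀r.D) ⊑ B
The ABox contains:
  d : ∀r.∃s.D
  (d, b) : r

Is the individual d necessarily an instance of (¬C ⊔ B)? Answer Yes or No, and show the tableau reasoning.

1. d : (¬C ⊔ B)?  L(d) = {∀r.∃s.D} ∪ {(C ⊓ ¬B)}
   clash {B, ¬B} at d — d ∈ (¬C ⊔ B)
2. Hence d : (¬C ⊔ B): entailed.

Yes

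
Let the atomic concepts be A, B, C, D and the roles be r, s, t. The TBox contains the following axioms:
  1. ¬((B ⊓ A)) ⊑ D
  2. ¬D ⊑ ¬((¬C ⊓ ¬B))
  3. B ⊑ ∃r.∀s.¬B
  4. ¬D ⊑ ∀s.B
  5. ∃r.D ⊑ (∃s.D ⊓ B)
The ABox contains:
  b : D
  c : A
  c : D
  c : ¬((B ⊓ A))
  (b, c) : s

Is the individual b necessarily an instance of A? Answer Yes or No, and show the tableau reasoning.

1. b : A?  L(b) = {D} ∪ {¬A}
   open: L(b) ⊇ {D, ¬A, ¬B, ∀r.¬D} — b ∉ A possible
2. Hence b : A: not entailed.

No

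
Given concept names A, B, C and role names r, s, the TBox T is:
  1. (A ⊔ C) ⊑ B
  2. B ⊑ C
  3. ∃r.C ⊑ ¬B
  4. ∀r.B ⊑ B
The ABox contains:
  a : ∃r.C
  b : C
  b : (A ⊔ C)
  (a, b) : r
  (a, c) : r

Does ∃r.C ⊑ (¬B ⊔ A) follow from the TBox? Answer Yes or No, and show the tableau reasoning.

1. ∃r.C ⊑ (¬B ⊔ A)  ⇔  (∃r.C ⊓ (B ⊓ ¬A)) unsat w.r.t. T
   all branches close; clash {B, ¬B} at x₀
2. Hence ∃r.C ⊑ (¬B ⊔ A): entailed.

Yes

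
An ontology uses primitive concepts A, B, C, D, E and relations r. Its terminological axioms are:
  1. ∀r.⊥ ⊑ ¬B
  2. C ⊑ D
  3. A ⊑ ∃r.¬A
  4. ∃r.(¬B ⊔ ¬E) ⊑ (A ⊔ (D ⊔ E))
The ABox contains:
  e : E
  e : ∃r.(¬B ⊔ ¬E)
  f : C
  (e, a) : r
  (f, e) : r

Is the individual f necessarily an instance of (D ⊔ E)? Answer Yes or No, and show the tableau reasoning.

Yes

1. f : (D ⊔ E)?  L(f) = {C} ∪ {(¬D ⊓ ¬E)}
   clash {D, ¬D} at f — f ∈ (D ⊔ E)
2. Hence f : (D ⊔ E): entailed.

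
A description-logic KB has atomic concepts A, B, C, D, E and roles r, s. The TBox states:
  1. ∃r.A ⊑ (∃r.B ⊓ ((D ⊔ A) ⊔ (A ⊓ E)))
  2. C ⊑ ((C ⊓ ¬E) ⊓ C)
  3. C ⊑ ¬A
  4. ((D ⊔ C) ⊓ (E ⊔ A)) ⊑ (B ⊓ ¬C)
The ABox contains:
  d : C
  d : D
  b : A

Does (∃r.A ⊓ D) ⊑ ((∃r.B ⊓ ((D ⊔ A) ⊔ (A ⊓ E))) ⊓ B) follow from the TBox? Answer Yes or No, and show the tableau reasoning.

1. (∃r.A ⊓ D) ⊑ ((∃r.B ⊓ ((D ⊔ A) ⊔ (A ⊓ E))) ⊓ B)  ⇔  ((∃r.A ⊓ D) ⊓ ((∀r.¬B ⊔ ((¬D ⊓ ¬A) ⊓ (¬A ⊔ ¬E))) ⊔ ¬B)) unsat w.r.t. T
   apply at x₀: ∃r.A⊑(∃r.B ⊓ ((D ⊔ A) ⊔ (A ⊓ E)))
   open: L(x₀) ⊇ {D, ¬A, ¬B, ¬C, ¬E, …} (+ ∃-successors)
2. Hence (∃r.A ⊓ D) ⊑ ((∃r.B ⊓ ((D ⊔ A) ⊔ (A ⊓ E))) ⊓ B): not entailed.

No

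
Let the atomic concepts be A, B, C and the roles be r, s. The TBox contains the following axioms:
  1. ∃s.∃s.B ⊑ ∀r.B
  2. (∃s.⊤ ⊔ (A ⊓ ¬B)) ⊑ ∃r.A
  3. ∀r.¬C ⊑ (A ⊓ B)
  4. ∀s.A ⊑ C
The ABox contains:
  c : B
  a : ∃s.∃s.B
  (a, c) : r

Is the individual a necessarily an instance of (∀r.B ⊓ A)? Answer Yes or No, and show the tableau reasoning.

1. a : (∀r.B ⊓ A)?  L(a) = {∃s.∃s.B} ∪ {(∃r.¬B ⊔ ¬A)}
   apply at a: ∃s.∃s.B⊑∀r.B
   open: L(a) ⊇ {¬A, ∀r.B, ∃r.A, ∃r.C, ∃s.¬A, …} (+ ∃-successors) — a ∉ (∀r.B ⊓ A) possible
2. Hence a : (∀r.B ⊓ A): not entailed.

No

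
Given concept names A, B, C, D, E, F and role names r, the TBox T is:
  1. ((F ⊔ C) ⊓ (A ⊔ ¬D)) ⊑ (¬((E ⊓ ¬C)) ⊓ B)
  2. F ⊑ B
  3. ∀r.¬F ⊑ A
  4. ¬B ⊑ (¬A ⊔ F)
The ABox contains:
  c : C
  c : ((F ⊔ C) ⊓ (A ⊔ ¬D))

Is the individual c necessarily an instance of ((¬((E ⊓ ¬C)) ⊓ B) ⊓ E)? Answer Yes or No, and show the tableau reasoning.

No

1. c : ((¬((E ⊓ ¬C)) ⊓ B) ⊓ E)?  L(c) = {C, ((F ⊔ C) ⊓ (A ⊔ ¬D))} ∪ {(((E ⊓ ¬C) ⊔ ¬B) ⊔ ¬E)}
   apply at c: ((F ⊔ C) ⊓ (A ⊔ ¬D))⊑(¬((E ⊓ ¬C)) ⊓ B)
   open: L(c) ⊇ {A, B, C, ¬E, ¬F} — c ∉ ((¬((E ⊓ ¬C)) ⊓ B) ⊓ E) possible
2. Hence c : ((¬((E ⊓ ¬C)) ⊓ B) ⊓ E): not entailed.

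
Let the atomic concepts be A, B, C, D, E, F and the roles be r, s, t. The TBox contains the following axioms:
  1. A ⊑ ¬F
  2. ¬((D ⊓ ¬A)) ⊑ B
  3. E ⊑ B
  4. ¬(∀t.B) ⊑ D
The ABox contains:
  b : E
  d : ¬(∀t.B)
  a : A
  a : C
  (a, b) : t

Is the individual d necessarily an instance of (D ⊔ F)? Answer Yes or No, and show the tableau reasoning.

1. d : (D ⊔ F)?  L(d) = {¬(∀t.B)} ∪ {(¬D ⊓ ¬F)}
   clash {D, ¬D} at d — d ∈ (D ⊔ F)
2. Hence d : (D ⊔ F): entailed.

Yes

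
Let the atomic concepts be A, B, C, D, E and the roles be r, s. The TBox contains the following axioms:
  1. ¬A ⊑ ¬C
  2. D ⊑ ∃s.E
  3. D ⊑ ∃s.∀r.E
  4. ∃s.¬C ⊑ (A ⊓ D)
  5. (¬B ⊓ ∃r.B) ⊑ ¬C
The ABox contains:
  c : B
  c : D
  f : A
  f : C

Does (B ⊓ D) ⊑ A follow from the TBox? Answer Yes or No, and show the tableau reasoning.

1. (B ⊓ D) ⊑ A  ⇔  ((B ⊓ D) ⊓ ¬A) unsat w.r.t. T
   apply at x₀: ¬A⊑¬C; D⊑∃s.E; D⊑∃s.∀r.E
   open: L(x₀) ⊇ {B, D, ¬A, ¬C, ∀s.C, …} (+ ∃-successors)
2. Hence (B ⊓ D) ⊑ A: not entailed.

No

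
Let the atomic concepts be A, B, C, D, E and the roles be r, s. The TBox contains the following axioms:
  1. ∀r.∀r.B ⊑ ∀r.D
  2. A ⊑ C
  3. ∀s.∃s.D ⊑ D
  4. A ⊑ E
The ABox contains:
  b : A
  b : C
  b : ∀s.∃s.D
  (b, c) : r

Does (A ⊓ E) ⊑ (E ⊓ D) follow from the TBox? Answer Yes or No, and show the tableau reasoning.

No

1. (A ⊓ E) ⊑ (E ⊓ D)  ⇔  ((A ⊓ E) ⊓ (¬E ⊔ ¬D)) unsat w.r.t. T
   apply at x₀: A⊑C
   open: L(x₀) ⊇ {A, C, E, ¬D, ∃r.∃r.¬B, …} (+ ∃-successors)
2. Hence (A ⊓ E) ⊑ (E ⊓ D): not entailed.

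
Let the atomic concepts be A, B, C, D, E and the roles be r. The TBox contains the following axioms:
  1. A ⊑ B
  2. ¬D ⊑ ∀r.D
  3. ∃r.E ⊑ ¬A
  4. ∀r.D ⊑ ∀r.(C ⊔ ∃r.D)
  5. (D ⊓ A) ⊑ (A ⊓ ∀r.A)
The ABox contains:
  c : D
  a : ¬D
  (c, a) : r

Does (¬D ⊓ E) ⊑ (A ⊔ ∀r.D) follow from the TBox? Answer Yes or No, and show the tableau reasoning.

Yes

1. (¬D ⊓ E) ⊑ (A ⊔ ∀r.D)  ⇔  ((¬D ⊓ E) ⊓ (¬A ⊓ ∃r.¬D)) unsat w.r.t. T
   all branches close; clash {A, ¬A} at x₀
2. Hence (¬D ⊓ E) ⊑ (A ⊔ ∀r.D): entailed.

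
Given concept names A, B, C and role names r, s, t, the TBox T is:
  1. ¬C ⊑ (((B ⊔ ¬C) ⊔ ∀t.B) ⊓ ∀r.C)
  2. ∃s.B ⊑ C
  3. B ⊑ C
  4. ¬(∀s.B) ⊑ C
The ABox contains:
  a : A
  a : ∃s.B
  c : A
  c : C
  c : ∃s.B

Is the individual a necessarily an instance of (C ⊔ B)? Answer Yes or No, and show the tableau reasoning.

1. a : (C ⊔ B)?  L(a) = {A, ∃s.B} ∪ {(¬C ⊓ ¬B)}
   clash {C, ¬C} at a — a ∈ (C ⊔ B)
2. Hence a : (C ⊔ B): entailed.

Yes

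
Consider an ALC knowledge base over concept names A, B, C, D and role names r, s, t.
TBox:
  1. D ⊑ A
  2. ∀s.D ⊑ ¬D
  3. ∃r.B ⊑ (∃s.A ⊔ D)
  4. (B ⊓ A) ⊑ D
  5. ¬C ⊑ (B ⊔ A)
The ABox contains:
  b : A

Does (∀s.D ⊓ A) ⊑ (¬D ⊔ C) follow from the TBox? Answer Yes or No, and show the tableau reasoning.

Yes

1. (∀s.D ⊓ A) ⊑ (¬D ⊔ C)  ⇔  ((∀s.D ⊓ A) ⊓ (D ⊓ ¬C)) unsat w.r.t. T
   all branches close; clash {D, ¬D} at x₀
2. Hence (∀s.D ⊓ A) ⊑ (¬D ⊔ C): entailed.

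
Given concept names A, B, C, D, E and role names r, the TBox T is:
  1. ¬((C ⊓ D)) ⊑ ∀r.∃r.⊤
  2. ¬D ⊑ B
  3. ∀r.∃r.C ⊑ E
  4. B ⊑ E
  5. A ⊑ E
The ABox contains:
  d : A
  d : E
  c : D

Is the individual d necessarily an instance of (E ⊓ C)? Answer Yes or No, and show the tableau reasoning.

1. d : (E ⊓ C)?  L(d) = {A, E} ∪ {(¬E ⊔ ¬C)}
   open: L(d) ⊇ {A, D, E, ¬C, ∀r.∃r.⊤} — d ∉ (E ⊓ C) possible
2. Hence d : (E ⊓ C): not entailed.

No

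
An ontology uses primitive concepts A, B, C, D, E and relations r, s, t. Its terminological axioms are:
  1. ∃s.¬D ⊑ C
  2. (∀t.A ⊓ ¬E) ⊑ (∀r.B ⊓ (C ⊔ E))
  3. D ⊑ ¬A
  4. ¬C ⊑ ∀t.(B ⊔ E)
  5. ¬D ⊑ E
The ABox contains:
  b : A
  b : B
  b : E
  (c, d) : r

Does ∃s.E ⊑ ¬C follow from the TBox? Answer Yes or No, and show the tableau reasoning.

No

1. ∃s.E ⊑ ¬C  ⇔  (∃s.E ⊓ C) unsat w.r.t. T
   open: L(x₀) ⊇ {C, D, ¬A, ∃s.E, ∃t.¬A} (+ ∃-successors)
2. Hence ∃s.E ⊑ ¬C: not entailed.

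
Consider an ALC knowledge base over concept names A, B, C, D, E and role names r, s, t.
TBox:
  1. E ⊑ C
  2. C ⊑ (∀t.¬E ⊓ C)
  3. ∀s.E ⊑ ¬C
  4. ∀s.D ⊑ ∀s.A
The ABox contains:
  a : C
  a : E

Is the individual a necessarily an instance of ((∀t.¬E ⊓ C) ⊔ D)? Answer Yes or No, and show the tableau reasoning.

1. a : ((∀t.¬E ⊓ C) ⊔ D)?  L(a) = {C, E} ∪ {((∃t.E ⊔ ¬C) ⊓ ¬D)}
   clash {C, ¬C} at a — a ∈ ((∀t.¬E ⊓ C) ⊔ D)
2. Hence a : ((∀t.¬E ⊓ C) ⊔ D): entailed.

Yes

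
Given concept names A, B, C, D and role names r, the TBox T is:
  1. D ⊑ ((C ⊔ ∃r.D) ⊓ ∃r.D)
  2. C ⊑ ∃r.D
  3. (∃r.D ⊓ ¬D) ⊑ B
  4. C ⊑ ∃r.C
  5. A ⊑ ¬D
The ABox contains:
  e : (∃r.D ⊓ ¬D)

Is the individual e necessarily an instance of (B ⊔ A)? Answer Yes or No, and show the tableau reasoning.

Yes

1. e : (B ⊔ A)?  L(e) = {(∃r.D ⊓ ¬D)} ∪ {(¬B ⊓ ¬A)}
   clash {B, ¬B} at e — e ∈ (B ⊔ A)
2. Hence e : (B ⊔ A): entailed.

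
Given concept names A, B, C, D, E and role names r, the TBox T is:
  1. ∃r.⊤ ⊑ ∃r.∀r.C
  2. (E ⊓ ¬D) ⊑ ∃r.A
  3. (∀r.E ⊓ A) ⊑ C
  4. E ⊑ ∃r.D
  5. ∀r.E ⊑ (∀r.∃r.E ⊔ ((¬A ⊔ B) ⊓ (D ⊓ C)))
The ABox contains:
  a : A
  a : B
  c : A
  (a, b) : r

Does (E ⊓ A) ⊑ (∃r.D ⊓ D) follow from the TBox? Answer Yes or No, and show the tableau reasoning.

No

1. (E ⊓ A) ⊑ (∃r.D ⊓ D)  ⇔  ((E ⊓ A) ⊓ (∀r.¬D ⊔ ¬D)) unsat w.r.t. T
   apply at x₀: E⊑∃r.D
   open: L(x₀) ⊇ {A, E, ¬D, ∃r.A, ∃r.D, …} (+ ∃-successors)
2. Hence (E ⊓ A) ⊑ (∃r.D ⊓ D): not entailed.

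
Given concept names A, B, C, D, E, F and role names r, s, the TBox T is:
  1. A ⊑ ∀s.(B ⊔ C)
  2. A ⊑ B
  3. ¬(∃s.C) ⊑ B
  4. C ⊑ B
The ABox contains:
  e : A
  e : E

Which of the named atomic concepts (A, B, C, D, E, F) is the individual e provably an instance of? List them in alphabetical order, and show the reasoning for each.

{A, B, E}

1. e : A?  L(e) = {A, E} ∪ {¬A}
   clash {A, ¬A} at e — e ∈ A
2. e : B?  L(e) = {A, E} ∪ {¬B}
   clash {B, ¬B} at e — e ∈ B
3. e : C?  L(e) = {A, E} ∪ {¬C}
   apply at e: A⊑∀s.(B ⊔ C); A⊑B
   open: L(e) ⊇ {A, B, E, ¬C, ∀s.(B ⊔ C)} — e ∉ C possible
4. e : D?  L(e) = {A, E} ∪ {¬D}
   apply at e: A⊑∀s.(B ⊔ C); A⊑B
   open: L(e) ⊇ {A, B, E, ¬D, ∀s.(B ⊔ C)} — e ∉ D possible
5. e : E?  L(e) = {A, E} ∪ {¬E}
   clash {E, ¬E} at e — e ∈ E
6. e : F?  L(e) = {A, E} ∪ {¬F}
   apply at e: A⊑∀s.(B ⊔ C); A⊑B
   open: L(e) ⊇ {A, B, E, ¬F, ∀s.(B ⊔ C)} — e ∉ F possible
7. Entailed for e: {A, B, E}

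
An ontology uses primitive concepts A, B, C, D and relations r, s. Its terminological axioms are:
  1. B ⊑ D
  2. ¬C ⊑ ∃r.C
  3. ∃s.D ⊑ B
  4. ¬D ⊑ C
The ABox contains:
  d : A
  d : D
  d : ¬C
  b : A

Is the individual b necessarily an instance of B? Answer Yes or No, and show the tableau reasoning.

1. b : B?  L(b) = {A} ∪ {¬B}
   open: L(b) ⊇ {A, C, D, ¬B, ∀s.¬D} — b ∉ B possible
2. Hence b : B: not entailed.

No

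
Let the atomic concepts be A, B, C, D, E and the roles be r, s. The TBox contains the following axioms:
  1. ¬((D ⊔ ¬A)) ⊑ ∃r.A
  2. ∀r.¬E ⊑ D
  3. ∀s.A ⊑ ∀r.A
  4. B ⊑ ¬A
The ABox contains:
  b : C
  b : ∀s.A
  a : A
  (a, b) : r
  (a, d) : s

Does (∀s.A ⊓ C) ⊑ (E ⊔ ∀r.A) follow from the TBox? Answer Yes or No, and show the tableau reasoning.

Yes

1. (∀s.A ⊓ C) ⊑ (E ⊔ ∀r.A)  ⇔  ((∀s.A ⊓ C) ⊓ (¬E ⊓ ∃r.¬A)) unsat w.r.t. T
   all branches close; clash {A, ¬A} at an ∃-successor
2. Hence (∀s.A ⊓ C) ⊑ (E ⊔ ∀r.A): entailed.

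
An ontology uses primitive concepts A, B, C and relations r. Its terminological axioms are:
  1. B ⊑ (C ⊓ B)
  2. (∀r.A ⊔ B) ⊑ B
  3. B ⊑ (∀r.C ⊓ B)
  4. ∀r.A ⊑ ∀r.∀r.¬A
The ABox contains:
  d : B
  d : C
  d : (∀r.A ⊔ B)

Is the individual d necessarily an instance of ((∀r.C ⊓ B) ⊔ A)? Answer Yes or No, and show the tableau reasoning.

1. d : ((∀r.C ⊓ B) ⊔ A)?  L(d) = {B, C, (∀r.A ⊔ B)} ∪ {((∃r.¬C ⊔ ¬B) ⊓ ¬A)}
   clash {B, ¬B} at d — d ∈ ((∀r.C ⊓ B) ⊔ A)
2. Hence d : ((∀r.C ⊓ B) ⊔ A): entailed.

Yes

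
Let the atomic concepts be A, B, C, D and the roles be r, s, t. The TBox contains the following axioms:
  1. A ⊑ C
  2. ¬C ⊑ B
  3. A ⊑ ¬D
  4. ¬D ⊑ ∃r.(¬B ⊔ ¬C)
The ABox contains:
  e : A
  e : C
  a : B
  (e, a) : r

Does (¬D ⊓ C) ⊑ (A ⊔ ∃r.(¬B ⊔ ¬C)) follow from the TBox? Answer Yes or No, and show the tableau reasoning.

1. (¬D ⊓ C) ⊑ (A ⊔ ∃r.(¬B ⊔ ¬C))  ⇔  ((¬D ⊓ C) ⊓ (¬A ⊓ ∀r.(B ⊓ C))) unsat w.r.t. T
   all branches close; clash {C, ¬C} at an ∃-successor
2. Hence (¬D ⊓ C) ⊑ (A ⊔ ∃r.(¬B ⊔ ¬C)): entailed.

Yes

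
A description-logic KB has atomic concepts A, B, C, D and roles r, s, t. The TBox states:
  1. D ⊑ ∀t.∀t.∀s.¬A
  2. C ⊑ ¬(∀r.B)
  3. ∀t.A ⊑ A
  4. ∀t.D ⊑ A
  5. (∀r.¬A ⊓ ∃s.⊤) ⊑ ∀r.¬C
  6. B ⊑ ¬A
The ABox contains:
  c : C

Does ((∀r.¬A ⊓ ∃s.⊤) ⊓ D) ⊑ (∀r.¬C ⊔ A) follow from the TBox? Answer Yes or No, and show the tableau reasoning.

1. ((∀r.¬A ⊓ ∃s.⊤) ⊓ D) ⊑ (∀r.¬C ⊔ A)  ⇔  (((∀r.¬A ⊓ ∃s.⊤) ⊓ D) ⊓ (∃r.C ⊓ ¬A)) unsat w.r.t. T
   all branches close; clash {A, ¬A} at x₀
2. Hence ((∀r.¬A ⊓ ∃s.⊤) ⊓ D) ⊑ (∀r.¬C ⊔ A): entailed.

Yes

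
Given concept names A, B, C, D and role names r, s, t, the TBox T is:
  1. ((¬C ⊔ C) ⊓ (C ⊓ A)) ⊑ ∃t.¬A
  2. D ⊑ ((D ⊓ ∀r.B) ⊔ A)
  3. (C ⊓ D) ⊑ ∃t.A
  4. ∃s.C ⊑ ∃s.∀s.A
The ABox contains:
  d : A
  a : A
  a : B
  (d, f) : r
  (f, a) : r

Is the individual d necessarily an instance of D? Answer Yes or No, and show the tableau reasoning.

1. d : D?  L(d) = {A} ∪ {¬D}
   open: L(d) ⊇ {A, ¬C, ¬D, ∀s.¬C} — d ∉ D possible
2. Hence d : D: not entailed.

No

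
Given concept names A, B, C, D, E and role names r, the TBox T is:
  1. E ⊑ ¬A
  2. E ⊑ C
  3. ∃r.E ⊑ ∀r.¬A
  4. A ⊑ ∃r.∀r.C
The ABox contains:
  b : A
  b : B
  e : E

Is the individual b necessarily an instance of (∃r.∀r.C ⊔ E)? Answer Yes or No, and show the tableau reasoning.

1. b : (∃r.∀r.C ⊔ E)?  L(b) = {A, B} ∪ {(∀r.∃r.¬C ⊓ ¬E)}
   clash {C, ¬C} at an ∃-successor — b ∈ (∃r.∀r.C ⊔ E)
2. Hence b : (∃r.∀r.C ⊔ E): entailed.

Yes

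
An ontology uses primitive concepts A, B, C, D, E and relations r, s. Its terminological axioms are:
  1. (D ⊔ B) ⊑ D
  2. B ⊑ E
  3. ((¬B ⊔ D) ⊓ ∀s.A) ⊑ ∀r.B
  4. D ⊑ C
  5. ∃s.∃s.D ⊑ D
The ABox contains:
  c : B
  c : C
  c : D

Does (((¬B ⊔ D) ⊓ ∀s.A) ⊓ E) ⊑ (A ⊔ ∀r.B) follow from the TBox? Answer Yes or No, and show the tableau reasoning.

1. (((¬B ⊔ D) ⊓ ∀s.A) ⊓ E) ⊑ (A ⊔ ∀r.B)  ⇔  ((((¬B ⊔ D) ⊓ ∀s.A) ⊓ E) ⊓ (¬A ⊓ ∃r.¬B)) unsat w.r.t. T
   all branches close; clash {B, ¬B} at an ∃-successor
2. Hence (((¬B ⊔ D) ⊓ ∀s.A) ⊓ E) ⊑ (A ⊔ ∀r.B): entailed.

Yes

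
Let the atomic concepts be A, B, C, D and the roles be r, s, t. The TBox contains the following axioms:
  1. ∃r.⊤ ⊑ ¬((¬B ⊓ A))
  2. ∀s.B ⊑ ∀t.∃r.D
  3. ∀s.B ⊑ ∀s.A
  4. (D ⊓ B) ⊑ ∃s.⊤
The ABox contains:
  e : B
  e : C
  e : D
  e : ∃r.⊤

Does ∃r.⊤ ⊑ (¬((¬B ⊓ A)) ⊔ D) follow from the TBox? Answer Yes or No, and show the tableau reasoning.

1. ∃r.⊤ ⊑ (¬((¬B ⊓ A)) ⊔ D)  ⇔  (∃r.⊤ ⊓ ((¬B ⊓ A) ⊓ ¬D)) unsat w.r.t. T
   all branches close; clash {A, ¬A} at x₀
2. Hence ∃r.⊤ ⊑ (¬((¬B ⊓ A)) ⊔ D): entailed.

Yes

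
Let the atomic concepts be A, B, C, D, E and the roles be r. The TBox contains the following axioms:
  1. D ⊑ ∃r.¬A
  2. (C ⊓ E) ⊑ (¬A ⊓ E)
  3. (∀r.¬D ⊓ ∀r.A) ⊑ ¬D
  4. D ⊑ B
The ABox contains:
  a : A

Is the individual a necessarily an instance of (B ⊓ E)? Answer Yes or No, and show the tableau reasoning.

1. a : (B ⊓ E)?  L(a) = {A} ∪ {(¬B ⊔ ¬E)}
   open: L(a) ⊇ {A, ¬B, ¬C, ¬D} — a ∉ (B ⊓ E) possible
2. Hence a : (B ⊓ E): not entailed.

No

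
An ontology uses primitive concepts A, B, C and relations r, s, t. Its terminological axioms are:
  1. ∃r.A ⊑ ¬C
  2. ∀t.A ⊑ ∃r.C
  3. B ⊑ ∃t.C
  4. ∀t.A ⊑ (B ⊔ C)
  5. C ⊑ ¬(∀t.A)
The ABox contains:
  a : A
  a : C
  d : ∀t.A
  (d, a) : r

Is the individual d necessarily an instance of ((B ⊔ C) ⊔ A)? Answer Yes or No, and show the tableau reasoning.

Yes

1. d : ((B ⊔ C) ⊔ A)?  L(d) = {∀t.A} ∪ {((¬B ⊓ ¬C) ⊓ ¬A)}
   clash {C, ¬C} at d — d ∈ ((B ⊔ C) ⊔ A)
2. Hence d : ((B ⊔ C) ⊔ A): entailed.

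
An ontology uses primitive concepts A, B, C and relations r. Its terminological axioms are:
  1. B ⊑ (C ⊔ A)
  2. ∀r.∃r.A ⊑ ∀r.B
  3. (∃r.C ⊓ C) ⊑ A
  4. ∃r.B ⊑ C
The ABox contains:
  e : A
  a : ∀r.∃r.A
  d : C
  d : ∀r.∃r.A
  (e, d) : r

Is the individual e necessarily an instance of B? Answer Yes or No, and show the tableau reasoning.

No

1. e : B?  L(e) = {A} ∪ {¬B}
   open: L(e) ⊇ {A, ¬B, ∀r.¬B, ∃r.∀r.¬A} (+ ∃-successors) — e ∉ B possible
2. Hence e : B: not entailed.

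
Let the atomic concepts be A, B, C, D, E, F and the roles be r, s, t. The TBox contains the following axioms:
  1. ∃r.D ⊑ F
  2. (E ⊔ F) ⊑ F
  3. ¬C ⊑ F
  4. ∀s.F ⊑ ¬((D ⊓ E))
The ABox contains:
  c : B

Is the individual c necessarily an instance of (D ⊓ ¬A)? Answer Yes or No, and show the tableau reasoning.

1. c : (D ⊓ ¬A)?  L(c) = {B} ∪ {(¬D ⊔ A)}
   open: L(c) ⊇ {B, C, ¬D, ¬E, ¬F, …} (+ ∃-successors) — c ∉ (D ⊓ ¬A) possible
2. Hence c : (D ⊓ ¬A): not entailed.

No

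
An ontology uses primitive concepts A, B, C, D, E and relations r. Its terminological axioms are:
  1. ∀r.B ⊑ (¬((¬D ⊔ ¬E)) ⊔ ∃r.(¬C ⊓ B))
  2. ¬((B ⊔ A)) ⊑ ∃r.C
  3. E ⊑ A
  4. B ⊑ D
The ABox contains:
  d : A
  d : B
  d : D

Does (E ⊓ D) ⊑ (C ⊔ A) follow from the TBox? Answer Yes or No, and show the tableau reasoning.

1. (E ⊓ D) ⊑ (C ⊔ A)  ⇔  ((E ⊓ D) ⊓ (¬C ⊓ ¬A)) unsat w.r.t. T
   all branches close; clash {A, ¬A} at x₀
2. Hence (E ⊓ D) ⊑ (C ⊔ A): entailed.

Yes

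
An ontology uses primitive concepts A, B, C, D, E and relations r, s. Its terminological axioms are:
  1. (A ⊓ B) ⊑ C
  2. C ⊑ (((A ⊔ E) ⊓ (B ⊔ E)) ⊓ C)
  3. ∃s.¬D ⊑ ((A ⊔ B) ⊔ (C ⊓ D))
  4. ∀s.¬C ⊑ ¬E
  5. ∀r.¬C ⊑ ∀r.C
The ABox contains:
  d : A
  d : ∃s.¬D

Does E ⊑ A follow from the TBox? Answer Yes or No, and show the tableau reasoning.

No

1. E ⊑ A  ⇔  (E ⊓ ¬A) unsat w.r.t. T
   open: L(x₀) ⊇ {E, ¬A, ¬C, ∀s.D, ∃r.C, …} (+ ∃-successors)
2. Hence E ⊑ A: not entailed.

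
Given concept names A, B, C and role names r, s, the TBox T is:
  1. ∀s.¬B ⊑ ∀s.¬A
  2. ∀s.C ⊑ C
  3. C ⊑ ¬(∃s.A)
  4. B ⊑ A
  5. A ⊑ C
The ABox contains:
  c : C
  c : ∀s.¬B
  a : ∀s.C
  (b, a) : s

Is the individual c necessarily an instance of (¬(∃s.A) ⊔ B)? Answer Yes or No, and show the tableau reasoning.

Yes

1. c : (¬(∃s.A) ⊔ B)?  L(c) = {C, ∀s.¬B} ∪ {(∃s.A ⊓ ¬B)}
   clash {A, ¬A} at an ∃-successor — c ∈ (¬(∃s.A) ⊔ B)
2. Hence c : (¬(∃s.A) ⊔ B): entailed.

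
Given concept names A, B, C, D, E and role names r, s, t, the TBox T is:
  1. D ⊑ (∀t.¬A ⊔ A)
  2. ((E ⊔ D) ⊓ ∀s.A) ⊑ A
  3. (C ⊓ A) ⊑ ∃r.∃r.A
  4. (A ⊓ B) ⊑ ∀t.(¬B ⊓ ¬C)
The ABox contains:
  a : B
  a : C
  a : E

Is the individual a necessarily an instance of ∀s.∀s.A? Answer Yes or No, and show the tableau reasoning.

No

1. a : ∀s.∀s.A?  L(a) = {B, C, E} ∪ {∃s.∃s.¬A}
   open: L(a) ⊇ {B, C, E, ¬A, ¬D, …} (+ ∃-successors) — a ∉ ∀s.∀s.A possible
2. Hence a : ∀s.∀s.A: not entailed.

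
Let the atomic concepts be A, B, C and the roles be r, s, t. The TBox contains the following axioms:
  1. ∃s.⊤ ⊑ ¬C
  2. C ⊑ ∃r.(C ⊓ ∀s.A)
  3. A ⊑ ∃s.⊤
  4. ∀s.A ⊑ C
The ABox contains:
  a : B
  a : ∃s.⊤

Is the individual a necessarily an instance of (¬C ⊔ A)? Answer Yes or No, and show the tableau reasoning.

1. a : (¬C ⊔ A)?  L(a) = {B, ∃s.⊤} ∪ {(C ⊓ ¬A)}
   clash {C, ¬C} at a — a ∈ (¬C ⊔ A)
2. Hence a : (¬C ⊔ A): entailed.

Yes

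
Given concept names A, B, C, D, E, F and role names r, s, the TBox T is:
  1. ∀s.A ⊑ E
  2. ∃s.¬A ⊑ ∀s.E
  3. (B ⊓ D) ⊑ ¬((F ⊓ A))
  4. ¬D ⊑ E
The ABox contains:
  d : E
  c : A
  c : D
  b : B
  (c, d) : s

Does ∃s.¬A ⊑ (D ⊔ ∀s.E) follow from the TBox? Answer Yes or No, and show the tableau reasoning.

1. ∃s.¬A ⊑ (D ⊔ ∀s.E)  ⇔  (∃s.¬A ⊓ (¬D ⊓ ∃s.¬E)) unsat w.r.t. T
   all branches close; clash {E, ¬E} at an ∃-successor
2. Hence ∃s.¬A ⊑ (D ⊔ ∀s.E): entailed.

Yes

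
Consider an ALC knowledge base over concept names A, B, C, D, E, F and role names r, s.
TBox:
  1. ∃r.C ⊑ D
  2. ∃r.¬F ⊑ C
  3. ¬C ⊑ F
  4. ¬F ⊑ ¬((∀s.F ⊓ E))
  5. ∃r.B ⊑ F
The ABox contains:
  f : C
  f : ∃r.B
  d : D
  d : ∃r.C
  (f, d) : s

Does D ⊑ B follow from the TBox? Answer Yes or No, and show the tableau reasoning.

1. D ⊑ B  ⇔  (D ⊓ ¬B) unsat w.r.t. T
   open: L(x₀) ⊇ {C, D, F, ¬B, ∀r.¬B}
2. Hence D ⊑ B: not entailed.

No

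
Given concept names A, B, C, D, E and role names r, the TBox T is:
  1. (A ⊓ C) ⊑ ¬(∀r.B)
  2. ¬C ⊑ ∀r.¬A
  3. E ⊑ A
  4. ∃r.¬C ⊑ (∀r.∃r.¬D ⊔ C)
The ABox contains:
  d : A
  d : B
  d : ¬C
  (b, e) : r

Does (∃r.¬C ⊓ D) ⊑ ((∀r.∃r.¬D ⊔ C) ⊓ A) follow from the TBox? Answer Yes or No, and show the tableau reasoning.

1. (∃r.¬C ⊓ D) ⊑ ((∀r.∃r.¬D ⊔ C) ⊓ A)  ⇔  ((∃r.¬C ⊓ D) ⊓ ((∃r.∀r.D ⊓ ¬C) ⊔ ¬A)) unsat w.r.t. T
   apply at x₀: ∃r.¬C⊑(∀r.∃r.¬D ⊔ C)
   open: L(x₀) ⊇ {C, D, ¬A, ¬E, ∃r.¬C} (+ ∃-successors)
2. Hence (∃r.¬C ⊓ D) ⊑ ((∀r.∃r.¬D ⊔ C) ⊓ A): not entailed.

No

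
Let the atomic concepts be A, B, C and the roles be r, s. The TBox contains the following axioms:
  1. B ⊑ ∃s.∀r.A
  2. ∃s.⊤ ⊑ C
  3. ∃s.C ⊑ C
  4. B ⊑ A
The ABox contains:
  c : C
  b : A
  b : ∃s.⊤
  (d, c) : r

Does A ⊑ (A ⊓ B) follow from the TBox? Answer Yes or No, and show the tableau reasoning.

No

1. A ⊑ (A ⊓ B)  ⇔  (A ⊓ (¬A ⊔ ¬B)) unsat w.r.t. T
   open: L(x₀) ⊇ {A, ¬B, ∀s.¬C, ∀s.⊥}
2. Hence A ⊑ (A ⊓ B): not entailed.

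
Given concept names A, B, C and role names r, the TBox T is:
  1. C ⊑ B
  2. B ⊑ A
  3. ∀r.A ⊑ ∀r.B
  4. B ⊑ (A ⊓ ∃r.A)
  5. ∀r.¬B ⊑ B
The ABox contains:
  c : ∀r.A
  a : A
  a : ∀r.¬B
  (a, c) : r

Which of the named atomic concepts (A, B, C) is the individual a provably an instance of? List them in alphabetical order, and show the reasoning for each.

{A, B}

1. a : A?  L(a) = {A, ∀r.¬B} ∪ {¬A}
   clash {A, ¬A} at a — a ∈ A
2. a : B?  L(a) = {A, ∀r.¬B} ∪ {¬B}
   clash {B, ¬B} at a — a ∈ B
3. a : C?  L(a) = {A, ∀r.¬B} ∪ {¬C}
   apply at a: ∀r.¬B⊑B
   open: L(a) ⊇ {A, B, ¬C, ∀r.¬B, ∃r.A, …} (+ ∃-successors) — a ∉ C possible
4. Entailed for a: {A, B}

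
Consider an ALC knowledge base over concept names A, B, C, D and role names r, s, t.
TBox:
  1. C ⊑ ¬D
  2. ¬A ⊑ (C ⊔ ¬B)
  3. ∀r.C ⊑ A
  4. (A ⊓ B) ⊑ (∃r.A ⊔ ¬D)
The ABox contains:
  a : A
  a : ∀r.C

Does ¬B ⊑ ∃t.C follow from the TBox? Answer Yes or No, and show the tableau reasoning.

1. ¬B ⊑ ∃t.C  ⇔  (¬B ⊓ ∀t.¬C) unsat w.r.t. T
   open: L(x₀) ⊇ {A, ¬B, ¬C, ∀t.¬C}
2. Hence ¬B ⊑ ∃t.C: not entailed.

No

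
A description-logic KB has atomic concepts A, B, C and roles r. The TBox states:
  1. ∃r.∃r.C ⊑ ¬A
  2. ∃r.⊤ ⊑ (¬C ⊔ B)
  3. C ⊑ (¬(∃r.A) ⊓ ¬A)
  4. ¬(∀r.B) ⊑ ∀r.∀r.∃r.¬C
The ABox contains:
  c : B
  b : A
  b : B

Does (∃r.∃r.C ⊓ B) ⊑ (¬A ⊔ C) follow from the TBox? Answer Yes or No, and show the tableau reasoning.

Yes

1. (∃r.∃r.C ⊓ B) ⊑ (¬A ⊔ C)  ⇔  ((∃r.∃r.C ⊓ B) ⊓ (A ⊓ ¬C)) unsat w.r.t. T
   all branches close; clash {A, ¬A} at x₀
2. Hence (∃r.∃r.C ⊓ B) ⊑ (¬A ⊔ C): entailed.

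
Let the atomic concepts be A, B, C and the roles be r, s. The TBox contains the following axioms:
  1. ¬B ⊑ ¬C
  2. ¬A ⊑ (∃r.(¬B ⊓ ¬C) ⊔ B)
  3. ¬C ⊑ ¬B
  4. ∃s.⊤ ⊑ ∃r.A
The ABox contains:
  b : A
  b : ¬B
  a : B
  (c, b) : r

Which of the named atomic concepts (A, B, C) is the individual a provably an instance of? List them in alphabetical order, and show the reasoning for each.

{B, C}

1. a : A?  L(a) = {B} ∪ {¬A}
   apply at a: ¬A⊑(∃r.(¬B ⊓ ¬C) ⊔ B)
   open: L(a) ⊇ {B, C, ¬A, ∀s.⊥} — a ∉ A possible
2. a : B?  L(a) = {B} ∪ {¬B}
   clash {B, ¬B} at a — a ∈ B
3. a : C?  L(a) = {B} ∪ {¬C}
   clash {B, ¬B} at a — a ∈ C
4. Entailed for a: {B, C}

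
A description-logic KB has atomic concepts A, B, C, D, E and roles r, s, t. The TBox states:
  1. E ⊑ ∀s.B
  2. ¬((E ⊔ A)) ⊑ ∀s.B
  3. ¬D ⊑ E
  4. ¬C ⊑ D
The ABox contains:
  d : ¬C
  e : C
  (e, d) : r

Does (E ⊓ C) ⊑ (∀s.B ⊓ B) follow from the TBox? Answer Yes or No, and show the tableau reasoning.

1. (E ⊓ C) ⊑ (∀s.B ⊓ B)  ⇔  ((E ⊓ C) ⊓ (∃s.¬B ⊔ ¬B)) unsat w.r.t. T
   apply at x₀: E⊑∀s.B
   open: L(x₀) ⊇ {C, E, ¬B, ∀s.B}
2. Hence (E ⊓ C) ⊑ (∀s.B ⊓ B): not entailed.

No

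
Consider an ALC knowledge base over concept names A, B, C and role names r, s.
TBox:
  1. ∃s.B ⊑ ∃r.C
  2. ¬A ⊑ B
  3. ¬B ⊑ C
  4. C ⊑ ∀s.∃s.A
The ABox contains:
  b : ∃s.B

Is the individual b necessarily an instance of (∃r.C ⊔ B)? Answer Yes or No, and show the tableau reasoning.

Yes

1. b : (∃r.C ⊔ B)?  L(b) = {∃s.B} ∪ {(∀r.¬C ⊓ ¬B)}
   clash {B, ¬B} at b — b ∈ (∃r.C ⊔ B)
2. Hence b : (∃r.C ⊔ B): entailed.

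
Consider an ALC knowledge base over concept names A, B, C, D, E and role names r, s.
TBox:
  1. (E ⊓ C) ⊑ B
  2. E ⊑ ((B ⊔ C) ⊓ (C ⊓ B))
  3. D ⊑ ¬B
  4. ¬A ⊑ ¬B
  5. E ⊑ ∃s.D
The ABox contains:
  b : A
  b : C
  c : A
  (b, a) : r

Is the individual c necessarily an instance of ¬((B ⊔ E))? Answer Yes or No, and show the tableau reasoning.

1. c : ¬((B ⊔ E))?  L(c) = {A} ∪ {(B ⊔ E)}
   open: L(c) ⊇ {A, B, ¬D, ¬E} — c ∉ ¬((B ⊔ E)) possible
2. Hence c : ¬((B ⊔ E)): not entailed.

No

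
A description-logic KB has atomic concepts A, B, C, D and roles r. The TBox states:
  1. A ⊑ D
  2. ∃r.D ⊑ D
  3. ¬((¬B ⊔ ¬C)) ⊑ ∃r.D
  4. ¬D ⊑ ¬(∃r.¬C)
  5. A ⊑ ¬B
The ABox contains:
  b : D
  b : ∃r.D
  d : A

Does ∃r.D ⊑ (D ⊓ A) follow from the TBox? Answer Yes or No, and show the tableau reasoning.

No

1. ∃r.D ⊑ (D ⊓ A)  ⇔  (∃r.D ⊓ (¬D ⊔ ¬A)) unsat w.r.t. T
   apply at x₀: ∃r.D⊑D
   open: L(x₀) ⊇ {D, ¬A, ∃r.D} (+ ∃-successors)
2. Hence ∃r.D ⊑ (D ⊓ A): not entailed.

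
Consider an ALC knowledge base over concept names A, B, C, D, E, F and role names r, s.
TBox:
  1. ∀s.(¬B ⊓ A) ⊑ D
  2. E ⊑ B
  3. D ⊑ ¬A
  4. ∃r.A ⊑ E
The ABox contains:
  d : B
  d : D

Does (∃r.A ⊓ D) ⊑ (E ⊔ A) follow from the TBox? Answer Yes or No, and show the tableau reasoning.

Yes

1. (∃r.A ⊓ D) ⊑ (E ⊔ A)  ⇔  ((∃r.A ⊓ D) ⊓ (¬E ⊓ ¬A)) unsat w.r.t. T
   all branches close; clash {E, ¬E} at x₀
2. Hence (∃r.A ⊓ D) ⊑ (E ⊔ A): entailed.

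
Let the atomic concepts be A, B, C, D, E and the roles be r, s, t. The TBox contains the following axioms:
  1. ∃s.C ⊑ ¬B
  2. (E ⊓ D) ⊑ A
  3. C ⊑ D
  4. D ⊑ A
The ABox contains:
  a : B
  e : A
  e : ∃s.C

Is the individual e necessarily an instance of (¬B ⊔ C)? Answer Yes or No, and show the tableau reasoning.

1. e : (¬B ⊔ C)?  L(e) = {A, ∃s.C} ∪ {(B ⊓ ¬C)}
   clash {B, ¬B} at e — e ∈ (¬B ⊔ C)
2. Hence e : (¬B ⊔ C): entailed.

Yes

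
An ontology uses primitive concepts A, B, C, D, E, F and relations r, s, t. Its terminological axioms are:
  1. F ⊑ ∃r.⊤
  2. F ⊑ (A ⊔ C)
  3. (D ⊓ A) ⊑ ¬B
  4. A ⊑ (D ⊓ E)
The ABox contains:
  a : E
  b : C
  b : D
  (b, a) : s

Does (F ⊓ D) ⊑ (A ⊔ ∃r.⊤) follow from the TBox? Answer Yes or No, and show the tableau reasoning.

1. (F ⊓ D) ⊑ (A ⊔ ∃r.⊤)  ⇔  ((F ⊓ D) ⊓ (¬A ⊓ ∀r.⊥)) unsat w.r.t. T
   all branches close; clash ⊥ at an ∃-successor
2. Hence (F ⊓ D) ⊑ (A ⊔ ∃r.⊤): entailed.

Yes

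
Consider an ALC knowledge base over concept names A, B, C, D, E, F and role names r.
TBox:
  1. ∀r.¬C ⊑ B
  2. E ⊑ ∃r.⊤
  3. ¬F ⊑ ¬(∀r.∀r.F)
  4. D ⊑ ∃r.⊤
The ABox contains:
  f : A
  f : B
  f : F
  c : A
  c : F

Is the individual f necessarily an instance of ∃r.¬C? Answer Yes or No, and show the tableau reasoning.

1. f : ∃r.¬C?  L(f) = {A, B, F} ∪ {∀r.C}
   open: L(f) ⊇ {A, B, F, ¬D, ¬E, …} — f ∉ ∃r.¬C possible
2. Hence f : ∃r.¬C: not entailed.

No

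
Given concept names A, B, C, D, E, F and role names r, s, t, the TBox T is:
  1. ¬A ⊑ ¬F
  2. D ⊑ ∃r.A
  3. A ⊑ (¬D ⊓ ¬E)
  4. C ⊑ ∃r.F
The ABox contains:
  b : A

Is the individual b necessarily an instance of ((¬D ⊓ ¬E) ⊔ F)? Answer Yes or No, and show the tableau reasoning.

1. b : ((¬D ⊓ ¬E) ⊔ F)?  L(b) = {A} ∪ {((D ⊔ E) ⊓ ¬F)}
   clash {E, ¬E} at b — b ∈ ((¬D ⊓ ¬E) ⊔ F)
2. Hence b : ((¬D ⊓ ¬E) ⊔ F): entailed.

Yes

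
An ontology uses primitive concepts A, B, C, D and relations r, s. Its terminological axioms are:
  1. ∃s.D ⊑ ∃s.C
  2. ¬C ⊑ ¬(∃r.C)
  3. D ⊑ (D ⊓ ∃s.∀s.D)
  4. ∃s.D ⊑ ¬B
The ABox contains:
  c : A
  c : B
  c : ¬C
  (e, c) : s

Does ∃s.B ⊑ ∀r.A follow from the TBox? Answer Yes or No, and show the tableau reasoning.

No

1. ∃s.B ⊑ ∀r.A  ⇔  (∃s.B ⊓ ∃r.¬A) unsat w.r.t. T
   open: L(x₀) ⊇ {C, ¬D, ∀s.¬D, ∃r.¬A, ∃s.B} (+ ∃-successors)
2. Hence ∃s.B ⊑ ∀r.A: not entailed.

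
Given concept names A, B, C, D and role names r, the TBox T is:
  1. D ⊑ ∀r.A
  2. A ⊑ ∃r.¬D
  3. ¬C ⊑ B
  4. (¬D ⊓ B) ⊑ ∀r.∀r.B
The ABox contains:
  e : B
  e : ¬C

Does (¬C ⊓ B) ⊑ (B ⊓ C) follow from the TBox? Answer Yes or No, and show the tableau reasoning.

1. (¬C ⊓ B) ⊑ (B ⊓ C)  ⇔  ((¬C ⊓ B) ⊓ (¬B ⊔ ¬C)) unsat w.r.t. T
   open: L(x₀) ⊇ {B, ¬A, ¬C, ¬D, ∀r.∀r.B}
2. Hence (¬C ⊓ B) ⊑ (B ⊓ C): not entailed.

No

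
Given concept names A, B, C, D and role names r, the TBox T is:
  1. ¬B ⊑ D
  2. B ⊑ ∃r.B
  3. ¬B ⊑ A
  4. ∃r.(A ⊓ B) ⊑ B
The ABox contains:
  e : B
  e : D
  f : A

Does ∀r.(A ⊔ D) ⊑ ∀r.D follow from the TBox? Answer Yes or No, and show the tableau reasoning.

1. ∀r.(A ⊔ D) ⊑ ∀r.D  ⇔  (∀r.(A ⊔ D) ⊓ ∃r.¬D) unsat w.r.t. T
   open: L(x₀) ⊇ {B, ∀r.(A ⊔ D), ∃r.B, ∃r.¬D} (+ ∃-successors)
2. Hence ∀r.(A ⊔ D) ⊑ ∀r.D: not entailed.

No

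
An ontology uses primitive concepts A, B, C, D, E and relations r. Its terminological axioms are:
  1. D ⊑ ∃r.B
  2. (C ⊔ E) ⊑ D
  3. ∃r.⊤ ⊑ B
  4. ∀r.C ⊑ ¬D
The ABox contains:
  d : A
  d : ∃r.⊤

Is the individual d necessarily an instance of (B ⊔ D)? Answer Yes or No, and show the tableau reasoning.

1. d : (B ⊔ D)?  L(d) = {A, ∃r.⊤} ∪ {(¬B ⊓ ¬D)}
   clash {B, ¬B} at d — d ∈ (B ⊔ D)
2. Hence d : (B ⊔ D): entailed.

Yes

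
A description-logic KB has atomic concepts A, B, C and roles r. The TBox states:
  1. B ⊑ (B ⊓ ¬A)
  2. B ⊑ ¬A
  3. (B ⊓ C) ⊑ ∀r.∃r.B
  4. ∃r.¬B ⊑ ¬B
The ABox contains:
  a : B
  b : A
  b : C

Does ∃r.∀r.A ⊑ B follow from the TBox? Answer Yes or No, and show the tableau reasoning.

1. ∃r.∀r.A ⊑ B  ⇔  (∃r.∀r.A ⊓ ¬B) unsat w.r.t. T
   open: L(x₀) ⊇ {¬B, ∃r.∀r.A} (+ ∃-successors)
2. Hence ∃r.∀r.A ⊑ B: not entailed.

No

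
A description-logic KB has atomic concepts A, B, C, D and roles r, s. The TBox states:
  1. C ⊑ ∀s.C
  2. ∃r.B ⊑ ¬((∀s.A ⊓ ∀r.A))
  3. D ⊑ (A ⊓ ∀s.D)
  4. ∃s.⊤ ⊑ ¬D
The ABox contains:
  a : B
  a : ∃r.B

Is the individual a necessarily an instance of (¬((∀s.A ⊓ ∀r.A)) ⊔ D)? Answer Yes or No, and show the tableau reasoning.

1. a : (¬((∀s.A ⊓ ∀r.A)) ⊔ D)?  L(a) = {B, ∃r.B} ∪ {((∀s.A ⊓ ∀r.A) ⊓ ¬D)}
   clash {A, ¬A} at an ∃-successor — a ∈ (¬((∀s.A ⊓ ∀r.A)) ⊔ D)
2. Hence a : (¬((∀s.A ⊓ ∀r.A)) ⊔ D): entailed.

Yes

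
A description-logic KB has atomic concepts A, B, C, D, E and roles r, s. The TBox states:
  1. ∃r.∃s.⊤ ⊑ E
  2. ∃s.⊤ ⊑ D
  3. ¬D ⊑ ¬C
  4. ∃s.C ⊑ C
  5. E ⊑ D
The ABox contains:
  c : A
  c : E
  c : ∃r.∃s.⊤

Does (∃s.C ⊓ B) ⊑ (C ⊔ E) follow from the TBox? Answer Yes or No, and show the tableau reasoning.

Yes

1. (∃s.C ⊓ B) ⊑ (C ⊔ E)  ⇔  ((∃s.C ⊓ B) ⊓ (¬C ⊓ ¬E)) unsat w.r.t. T
   all branches close; clash {E, ¬E} at x₀
2. Hence (∃s.C ⊓ B) ⊑ (C ⊔ E): entailed.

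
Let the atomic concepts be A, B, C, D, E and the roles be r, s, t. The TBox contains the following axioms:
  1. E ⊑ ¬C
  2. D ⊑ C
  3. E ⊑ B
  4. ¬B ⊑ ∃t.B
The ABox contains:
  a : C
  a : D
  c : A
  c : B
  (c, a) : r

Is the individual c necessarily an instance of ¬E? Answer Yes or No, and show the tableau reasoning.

1. c : ¬E?  L(c) = {A, B} ∪ {E}
   apply at c: E⊑¬C
   open: L(c) ⊇ {A, B, E, ¬C, ¬D} — c ∉ ¬E possible
2. Hence c : ¬E: not entailed.

No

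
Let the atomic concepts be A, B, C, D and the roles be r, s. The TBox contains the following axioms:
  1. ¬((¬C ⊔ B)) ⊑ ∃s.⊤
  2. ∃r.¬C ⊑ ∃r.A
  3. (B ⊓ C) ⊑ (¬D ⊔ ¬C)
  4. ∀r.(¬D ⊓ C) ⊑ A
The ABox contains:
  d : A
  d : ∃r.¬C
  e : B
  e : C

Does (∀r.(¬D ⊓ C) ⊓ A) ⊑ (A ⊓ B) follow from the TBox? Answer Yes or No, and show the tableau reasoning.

No

1. (∀r.(¬D ⊓ C) ⊓ A) ⊑ (A ⊓ B)  ⇔  ((∀r.(¬D ⊓ C) ⊓ A) ⊓ (¬A ⊔ ¬B)) unsat w.r.t. T
   open: L(x₀) ⊇ {A, ¬B, ¬C, ∀r.(¬D ⊓ C), ∀r.C}
2. Hence (∀r.(¬D ⊓ C) ⊓ A) ⊑ (A ⊓ B): not entailed.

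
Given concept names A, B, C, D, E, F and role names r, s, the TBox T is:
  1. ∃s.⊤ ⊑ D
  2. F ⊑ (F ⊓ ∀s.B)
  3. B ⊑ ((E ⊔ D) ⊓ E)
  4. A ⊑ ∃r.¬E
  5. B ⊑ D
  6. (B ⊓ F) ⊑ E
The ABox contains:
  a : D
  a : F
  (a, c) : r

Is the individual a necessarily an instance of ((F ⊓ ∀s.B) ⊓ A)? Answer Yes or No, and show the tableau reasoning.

No

1. a : ((F ⊓ ∀s.B) ⊓ A)?  L(a) = {D, F} ∪ {((¬F ⊔ ∃s.¬B) ⊔ ¬A)}
   apply at a: F⊑(F ⊓ ∀s.B)
   open: L(a) ⊇ {D, F, ¬A, ¬B, ∀s.B} — a ∉ ((F ⊓ ∀s.B) ⊓ A) possible
2. Hence a : ((F ⊓ ∀s.B) ⊓ A): not entailed.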